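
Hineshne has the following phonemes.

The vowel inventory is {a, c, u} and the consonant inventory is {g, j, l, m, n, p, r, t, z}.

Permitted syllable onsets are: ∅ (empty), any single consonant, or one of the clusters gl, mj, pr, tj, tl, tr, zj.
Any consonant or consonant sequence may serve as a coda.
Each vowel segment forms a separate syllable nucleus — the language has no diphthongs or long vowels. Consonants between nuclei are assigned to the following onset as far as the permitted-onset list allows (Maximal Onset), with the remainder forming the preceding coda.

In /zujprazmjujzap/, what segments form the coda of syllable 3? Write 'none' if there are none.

j

Nuclei (vowels): u, a, u, a → 4 syllables.
σ1/σ2 boundary: /jpr/; trying suffixes from longest down, /pr/ is the first permitted one, so coda /j/ | onset /pr/.
σ2/σ3 boundary: /zmj/ — longest licit onset from the right is /mj/, leaving /z/ as coda.
σ3/σ4 boundary: /jz/ splits as /j/ + /z/ (/z/ is the longest suffix that is a licit onset).
Putting it together: zuj.praz.mjuj.zap.
Syllable 3 is /mjuj/: onset /mj/, nucleus /u/, coda /j/.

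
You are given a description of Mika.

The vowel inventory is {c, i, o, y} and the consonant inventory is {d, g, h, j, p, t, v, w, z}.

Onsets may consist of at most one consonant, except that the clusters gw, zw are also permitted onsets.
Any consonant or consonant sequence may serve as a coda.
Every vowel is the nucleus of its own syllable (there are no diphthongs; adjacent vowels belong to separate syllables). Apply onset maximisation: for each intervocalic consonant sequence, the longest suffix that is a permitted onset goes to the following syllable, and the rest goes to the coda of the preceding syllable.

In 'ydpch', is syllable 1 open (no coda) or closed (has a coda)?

The vowels are y, c — 2 nuclei, so 2 syllables.
σ1/σ2 boundary: /dp/ — longest licit onset from the right is /p/, leaving /d/ as coda.
Putting it together: yd.pch.
Syllable 1 is /yd/ with coda /d/, so it is closed.

closed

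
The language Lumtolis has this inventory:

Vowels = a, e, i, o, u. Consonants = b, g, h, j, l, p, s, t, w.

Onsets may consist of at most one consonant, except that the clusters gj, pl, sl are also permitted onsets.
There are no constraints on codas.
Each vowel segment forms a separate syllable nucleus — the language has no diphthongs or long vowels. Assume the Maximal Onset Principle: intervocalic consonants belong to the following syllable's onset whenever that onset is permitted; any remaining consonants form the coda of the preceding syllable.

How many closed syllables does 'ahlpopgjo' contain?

Vowels present: a, o, o; each is a nucleus, giving 3 syllables.
σ1/σ2 boundary: /hlp/; trying suffixes from longest down, /p/ is the first permitted one, so coda /hl/ | onset /p/.
σ2/σ3 boundary: /pgj/ splits as /p/ + /gj/ (/gj/ is the longest suffix that is a licit onset).
So the parse is ahl.pop.gjo.
Classifying each syllable: /ahl/ (closed), /pop/ (closed), /gjo/ (open).
Closed syllables: 2.

2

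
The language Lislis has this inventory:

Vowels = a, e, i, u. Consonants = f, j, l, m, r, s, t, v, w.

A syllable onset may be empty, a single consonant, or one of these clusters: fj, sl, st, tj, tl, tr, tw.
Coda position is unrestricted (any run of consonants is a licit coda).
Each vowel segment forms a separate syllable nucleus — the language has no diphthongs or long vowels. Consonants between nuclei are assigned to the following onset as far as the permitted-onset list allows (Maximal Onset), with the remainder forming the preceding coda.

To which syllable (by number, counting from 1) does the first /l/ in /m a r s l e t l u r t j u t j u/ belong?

2

The vowels are a, e, u, u, u — 5 nuclei, so 5 syllables.
σ1/σ2 boundary: /rsl/ — longest licit onset from the right is /sl/, leaving /r/ as coda.
σ2/σ3 boundary: /tl/ — entire cluster is a permitted onset → onset /tl/, coda ∅.
σ3/σ4 boundary: /rtj/ splits as /r/ + /tj/ (/tj/ is the longest suffix that is a licit onset).
σ4/σ5 boundary: /tj/ is a licit onset in full, so it all attaches to the next syllable.
Syllabification: mar.sle.tlur.tju.tju.
The first /l/ is in the onset of syllable 2 (/sle/).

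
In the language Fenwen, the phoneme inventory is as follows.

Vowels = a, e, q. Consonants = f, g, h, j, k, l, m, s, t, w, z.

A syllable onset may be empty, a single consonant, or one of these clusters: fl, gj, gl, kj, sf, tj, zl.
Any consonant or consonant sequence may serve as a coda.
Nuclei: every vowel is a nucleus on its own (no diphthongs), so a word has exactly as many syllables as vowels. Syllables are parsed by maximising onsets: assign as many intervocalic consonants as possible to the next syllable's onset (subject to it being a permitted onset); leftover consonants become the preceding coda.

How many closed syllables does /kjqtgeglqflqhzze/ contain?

Nuclei (vowels): q, e, q, q, e → 5 syllables.
Between /q/ (V1) and /e/ (V2): /tg/ splits as /t/ + /g/ (/g/ is the longest suffix that is a licit onset).
Between /e/ (V2) and /q/ (V3): /gl/ is a licit onset in full, so it all attaches to the next syllable.
Between /q/ (V3) and /q/ (V4): /fl/ — entire cluster is a permitted onset → onset /fl/, coda ∅.
Between /q/ (V4) and /e/ (V5): /hzz/ splits as /hz/ + /z/ (/z/ is the longest suffix that is a licit onset).
Putting it together: kjqt.ge.glq.flqhz.ze.
Classifying each syllable: /kjqt/ (closed), /ge/ (open), /glq/ (open), /flqhz/ (closed), /ze/ (open).
Closed syllables: 2.

2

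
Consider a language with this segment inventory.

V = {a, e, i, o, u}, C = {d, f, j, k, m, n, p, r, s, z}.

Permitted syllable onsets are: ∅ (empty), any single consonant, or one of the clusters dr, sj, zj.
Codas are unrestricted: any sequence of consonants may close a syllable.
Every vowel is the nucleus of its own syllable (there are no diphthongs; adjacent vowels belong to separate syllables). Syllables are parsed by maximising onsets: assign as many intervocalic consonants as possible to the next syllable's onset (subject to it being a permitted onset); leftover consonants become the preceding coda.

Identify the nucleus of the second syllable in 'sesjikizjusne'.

Vowels present: e, i, i, u, e; each is a nucleus, giving 5 syllables.
The second nucleus (vowel 2 from the left) is /i/.

i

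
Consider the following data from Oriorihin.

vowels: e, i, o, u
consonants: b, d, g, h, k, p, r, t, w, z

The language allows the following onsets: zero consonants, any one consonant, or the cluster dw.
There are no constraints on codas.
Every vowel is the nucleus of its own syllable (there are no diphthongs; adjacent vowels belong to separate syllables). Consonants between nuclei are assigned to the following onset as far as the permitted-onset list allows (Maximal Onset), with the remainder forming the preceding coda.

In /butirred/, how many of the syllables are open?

1

The vowels are u, i, e — 3 nuclei, so 3 syllables.
V1 /u/ – V2 /i/: just /t/ — single C goes to the following onset.
V2 /i/ – V3 /e/: /rr/; trying suffixes from longest down, /r/ is the first permitted one, so coda /r/ | onset /r/.
So the parse is bu.tir.red.
Classifying each syllable: /bu/ (open), /tir/ (closed), /red/ (closed).
Open syllables: 1.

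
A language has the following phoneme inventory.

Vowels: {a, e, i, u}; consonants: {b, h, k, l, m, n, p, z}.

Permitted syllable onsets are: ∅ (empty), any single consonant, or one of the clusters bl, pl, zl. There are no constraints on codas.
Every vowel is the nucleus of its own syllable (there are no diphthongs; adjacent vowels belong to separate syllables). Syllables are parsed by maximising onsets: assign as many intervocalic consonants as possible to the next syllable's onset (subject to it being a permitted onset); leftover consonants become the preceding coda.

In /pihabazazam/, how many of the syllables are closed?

1

Nuclei (vowels): i, a, a, a, a → 5 syllables.
Between /i/ (V1) and /a/ (V2): /h/ → onset of the next syllable (single consonants are always licit onsets).
Between /a/ (V2) and /a/ (V3): /b/ → onset of the next syllable (single consonants are always licit onsets).
Between /a/ (V3) and /a/ (V4): /z/ is a single consonant, so it becomes the next onset.
Between /a/ (V4) and /a/ (V5): /z/ is a single consonant, so it becomes the next onset.
So the parse is pi.ha.ba.za.zam.
Classifying each syllable: /pi/ (open), /ha/ (open), /ba/ (open), /za/ (open), /zam/ (closed).
Closed syllables: 1.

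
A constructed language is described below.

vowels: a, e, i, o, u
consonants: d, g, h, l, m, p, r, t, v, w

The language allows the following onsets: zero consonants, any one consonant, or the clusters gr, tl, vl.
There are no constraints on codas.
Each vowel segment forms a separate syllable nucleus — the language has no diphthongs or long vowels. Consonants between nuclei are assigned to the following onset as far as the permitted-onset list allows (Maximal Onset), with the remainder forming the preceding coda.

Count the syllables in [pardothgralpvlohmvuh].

Vowels present: a, o, a, o, u; each is a nucleus, giving 5 syllables.

5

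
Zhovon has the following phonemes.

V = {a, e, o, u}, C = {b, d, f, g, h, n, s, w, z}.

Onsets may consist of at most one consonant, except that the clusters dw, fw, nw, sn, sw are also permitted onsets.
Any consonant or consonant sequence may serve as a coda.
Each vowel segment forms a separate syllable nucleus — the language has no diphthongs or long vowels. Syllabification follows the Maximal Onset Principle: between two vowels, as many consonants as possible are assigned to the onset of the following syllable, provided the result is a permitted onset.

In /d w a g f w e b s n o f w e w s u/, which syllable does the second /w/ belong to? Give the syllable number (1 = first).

2

Vowels present: a, e, o, e, u; each is a nucleus, giving 5 syllables.
/a…e/ gap (V1→V2): /gfw/ — longest licit onset from the right is /fw/, leaving /g/ as coda.
/e…o/ gap (V2→V3): /bsn/ — longest licit onset from the right is /sn/, leaving /b/ as coda.
/o…e/ gap (V3→V4): cluster /fw/ — /fw/ is itself a permitted onset, so the whole cluster goes right; preceding coda = ∅.
/e…u/ gap (V4→V5): cluster /ws/ — the longest permitted-onset suffix is /s/; onset = /s/, preceding coda = /w/.
So the parse is dwag.fweb.sno.fwew.su.
The second /w/ is in the onset of syllable 2 (/fweb/).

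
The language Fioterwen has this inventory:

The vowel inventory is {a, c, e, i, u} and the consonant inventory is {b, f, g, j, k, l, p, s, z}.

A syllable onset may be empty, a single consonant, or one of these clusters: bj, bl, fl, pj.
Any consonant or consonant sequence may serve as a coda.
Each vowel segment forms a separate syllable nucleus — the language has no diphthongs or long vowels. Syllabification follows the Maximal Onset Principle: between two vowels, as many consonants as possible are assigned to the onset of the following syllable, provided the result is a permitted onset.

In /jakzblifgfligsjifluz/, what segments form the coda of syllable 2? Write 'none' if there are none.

fg

The vowels are a, i, i, i, u — 5 nuclei, so 5 syllables.
/a…i/ gap (V1→V2): /kzbl/; trying suffixes from longest down, /bl/ is the first permitted one, so coda /kz/ | onset /bl/.
/i…i/ gap (V2→V3): cluster /fgfl/ — the longest permitted-onset suffix is /fl/; onset = /fl/, preceding coda = /fg/.
/i…i/ gap (V3→V4): cluster /gsj/ — the longest permitted-onset suffix is /j/; onset = /j/, preceding coda = /gs/.
/i…u/ gap (V4→V5): /fl/ is a licit onset in full, so it all attaches to the next syllable.
Putting it together: jakz.blifg.fligs.ji.fluz.
Syllable 2 is /blifg/: onset /bl/, nucleus /i/, coda /fg/.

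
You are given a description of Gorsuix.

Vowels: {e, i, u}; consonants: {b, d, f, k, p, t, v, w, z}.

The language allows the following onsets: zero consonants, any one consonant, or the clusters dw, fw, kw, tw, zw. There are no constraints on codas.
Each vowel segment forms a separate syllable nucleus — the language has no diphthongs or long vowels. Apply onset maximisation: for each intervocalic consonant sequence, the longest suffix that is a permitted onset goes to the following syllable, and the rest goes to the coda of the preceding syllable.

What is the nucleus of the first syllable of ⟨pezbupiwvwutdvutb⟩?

e

Vowels present: e, u, i, u, u; each is a nucleus, giving 5 syllables.
The first nucleus (vowel 1 from the left) is /e/.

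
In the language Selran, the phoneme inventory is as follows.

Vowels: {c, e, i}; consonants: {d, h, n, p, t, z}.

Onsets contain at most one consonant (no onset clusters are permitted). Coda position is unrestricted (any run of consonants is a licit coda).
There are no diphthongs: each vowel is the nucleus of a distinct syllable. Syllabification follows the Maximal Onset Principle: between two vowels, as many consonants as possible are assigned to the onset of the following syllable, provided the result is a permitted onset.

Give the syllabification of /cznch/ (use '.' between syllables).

Vowels present: c, c; each is a nucleus, giving 2 syllables.
V1 /c/ – V2 /c/: /zn/ splits as /z/ + /n/ (/n/ is the longest suffix that is a licit onset).

cz.nch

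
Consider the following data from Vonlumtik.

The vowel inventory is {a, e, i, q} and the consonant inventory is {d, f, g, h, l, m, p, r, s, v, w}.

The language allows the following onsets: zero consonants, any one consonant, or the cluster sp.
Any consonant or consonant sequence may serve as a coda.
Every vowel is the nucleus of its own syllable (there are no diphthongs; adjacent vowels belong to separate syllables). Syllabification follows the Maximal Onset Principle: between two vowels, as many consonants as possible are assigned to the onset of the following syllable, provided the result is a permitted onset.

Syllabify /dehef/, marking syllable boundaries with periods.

Vowels present: e, e; each is a nucleus, giving 2 syllables.
V1 /e/ – V2 /e/: /h/ is a single consonant, so it becomes the next onset.

de.hef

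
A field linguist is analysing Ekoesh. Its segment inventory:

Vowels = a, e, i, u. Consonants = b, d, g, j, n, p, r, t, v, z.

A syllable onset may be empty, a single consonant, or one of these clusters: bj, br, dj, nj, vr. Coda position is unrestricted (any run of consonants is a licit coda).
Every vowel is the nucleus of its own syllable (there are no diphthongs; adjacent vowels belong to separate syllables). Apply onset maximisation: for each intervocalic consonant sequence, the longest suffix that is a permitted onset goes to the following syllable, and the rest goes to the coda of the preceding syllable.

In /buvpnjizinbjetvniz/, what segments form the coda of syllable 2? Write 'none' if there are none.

Nuclei (vowels): u, i, i, e, i → 5 syllables.
Between /u/ (V1) and /i/ (V2): /vpnj/; trying suffixes from longest down, /nj/ is the first permitted one, so coda /vp/ | onset /nj/.
Between /i/ (V2) and /i/ (V3): just /z/ — single C goes to the following onset.
Between /i/ (V3) and /e/ (V4): /nbj/ — longest licit onset from the right is /bj/, leaving /n/ as coda.
Between /e/ (V4) and /i/ (V5): cluster /tvn/ — the longest permitted-onset suffix is /n/; onset = /n/, preceding coda = /tv/.
Result: buvp.nji.zin.bjetv.niz.
Syllable 2 is /nji/: onset /nj/, nucleus /i/, coda ∅.

none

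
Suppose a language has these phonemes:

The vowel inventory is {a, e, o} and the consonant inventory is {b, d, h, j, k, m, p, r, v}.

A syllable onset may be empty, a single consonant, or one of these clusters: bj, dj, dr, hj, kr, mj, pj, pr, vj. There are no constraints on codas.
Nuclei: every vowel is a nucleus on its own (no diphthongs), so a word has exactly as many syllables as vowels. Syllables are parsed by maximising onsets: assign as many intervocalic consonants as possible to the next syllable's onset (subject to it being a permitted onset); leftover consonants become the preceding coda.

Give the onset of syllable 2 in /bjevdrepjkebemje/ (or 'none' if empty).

dr

Vowels present: e, e, e, e, e; each is a nucleus, giving 5 syllables.
σ1/σ2 boundary: cluster /vdr/ — the longest permitted-onset suffix is /dr/; onset = /dr/, preceding coda = /v/.
σ2/σ3 boundary: /pjk/ — longest licit onset from the right is /k/, leaving /pj/ as coda.
σ3/σ4 boundary: /b/ → onset of the next syllable (single consonants are always licit onsets).
σ4/σ5 boundary: cluster /mj/ — /mj/ is itself a permitted onset, so the whole cluster goes right; preceding coda = ∅.
Result: bjev.drepj.ke.be.mje.
Syllable 2 is /drepj/: onset /dr/, nucleus /e/, coda /pj/.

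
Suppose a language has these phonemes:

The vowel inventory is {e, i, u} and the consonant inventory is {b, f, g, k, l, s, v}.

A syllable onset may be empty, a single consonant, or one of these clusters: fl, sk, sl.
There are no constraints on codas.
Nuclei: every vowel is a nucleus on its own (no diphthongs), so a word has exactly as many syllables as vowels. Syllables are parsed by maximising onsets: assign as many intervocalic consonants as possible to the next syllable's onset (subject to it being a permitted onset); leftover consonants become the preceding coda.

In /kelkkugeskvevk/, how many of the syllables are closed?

Nuclei (vowels): e, u, e, e → 4 syllables.
Between /e/ (V1) and /u/ (V2): /lkk/ splits as /lk/ + /k/ (/k/ is the longest suffix that is a licit onset).
Between /u/ (V2) and /e/ (V3): just /g/ — single C goes to the following onset.
Between /e/ (V3) and /e/ (V4): cluster /skv/ — the longest permitted-onset suffix is /v/; onset = /v/, preceding coda = /sk/.
So the parse is kelk.ku.gesk.vevk.
Classifying each syllable: /kelk/ (closed), /ku/ (open), /gesk/ (closed), /vevk/ (closed).
Closed syllables: 3.

3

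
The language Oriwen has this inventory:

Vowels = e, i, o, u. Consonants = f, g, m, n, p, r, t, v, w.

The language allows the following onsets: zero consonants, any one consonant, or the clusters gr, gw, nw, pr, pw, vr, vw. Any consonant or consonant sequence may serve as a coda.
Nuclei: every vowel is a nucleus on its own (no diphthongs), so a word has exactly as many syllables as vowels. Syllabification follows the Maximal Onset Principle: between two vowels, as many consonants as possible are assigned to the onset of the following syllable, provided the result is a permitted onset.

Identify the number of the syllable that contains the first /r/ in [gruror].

Vowels present: u, o; each is a nucleus, giving 2 syllables.
V1 /u/ – V2 /o/: /r/ is a single consonant, so it becomes the next onset.
So the parse is gru.ror.
The first /r/ is in the onset of syllable 1 (/gru/).

1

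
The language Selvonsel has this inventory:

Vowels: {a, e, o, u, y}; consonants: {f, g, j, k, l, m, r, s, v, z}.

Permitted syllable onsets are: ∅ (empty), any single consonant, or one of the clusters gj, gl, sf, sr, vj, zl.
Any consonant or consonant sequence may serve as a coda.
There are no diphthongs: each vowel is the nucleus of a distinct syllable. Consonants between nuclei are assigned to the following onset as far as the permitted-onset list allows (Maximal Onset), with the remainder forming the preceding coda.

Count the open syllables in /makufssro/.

2

Vowels present: a, u, o; each is a nucleus, giving 3 syllables.
/a…u/ gap (V1→V2): /k/ → onset of the next syllable (single consonants are always licit onsets).
/u…o/ gap (V2→V3): /fssr/; trying suffixes from longest down, /sr/ is the first permitted one, so coda /fs/ | onset /sr/.
Syllabification: ma.kufs.sro.
Classifying each syllable: /ma/ (open), /kufs/ (closed), /sro/ (open).
Open syllables: 2.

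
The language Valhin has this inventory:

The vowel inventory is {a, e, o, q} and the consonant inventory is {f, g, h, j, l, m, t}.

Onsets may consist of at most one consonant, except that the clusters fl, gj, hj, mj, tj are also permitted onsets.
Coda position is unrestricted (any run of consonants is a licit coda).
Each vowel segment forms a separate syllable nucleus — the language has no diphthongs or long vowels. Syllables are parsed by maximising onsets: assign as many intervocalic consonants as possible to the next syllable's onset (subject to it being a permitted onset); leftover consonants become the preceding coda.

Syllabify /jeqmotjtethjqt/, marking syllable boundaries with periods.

Nuclei (vowels): e, q, o, e, q → 5 syllables.
/e…q/ gap (V1→V2): hiatus — the boundary sits between the two vowels.
/q…o/ gap (V2→V3): /m/ → onset of the next syllable (single consonants are always licit onsets).
/o…e/ gap (V3→V4): /tjt/ — longest licit onset from the right is /t/, leaving /tj/ as coda.
/e…q/ gap (V4→V5): /thj/ splits as /t/ + /hj/ (/hj/ is the longest suffix that is a licit onset).

je.q.motj.tet.hjqt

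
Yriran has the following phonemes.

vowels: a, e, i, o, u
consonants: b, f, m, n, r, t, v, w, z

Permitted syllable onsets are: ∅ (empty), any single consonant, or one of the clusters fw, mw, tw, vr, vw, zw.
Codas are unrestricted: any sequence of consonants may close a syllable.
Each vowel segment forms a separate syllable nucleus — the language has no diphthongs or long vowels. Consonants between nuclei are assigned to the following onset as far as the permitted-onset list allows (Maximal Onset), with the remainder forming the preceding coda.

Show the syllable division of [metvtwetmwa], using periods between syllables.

metv.twet.mwa

The vowels are e, e, a — 3 nuclei, so 3 syllables.
/e…e/ gap (V1→V2): cluster /tvtw/ — the longest permitted-onset suffix is /tw/; onset = /tw/, preceding coda = /tv/.
/e…a/ gap (V2→V3): /tmw/ splits as /t/ + /mw/ (/mw/ is the longest suffix that is a licit onset).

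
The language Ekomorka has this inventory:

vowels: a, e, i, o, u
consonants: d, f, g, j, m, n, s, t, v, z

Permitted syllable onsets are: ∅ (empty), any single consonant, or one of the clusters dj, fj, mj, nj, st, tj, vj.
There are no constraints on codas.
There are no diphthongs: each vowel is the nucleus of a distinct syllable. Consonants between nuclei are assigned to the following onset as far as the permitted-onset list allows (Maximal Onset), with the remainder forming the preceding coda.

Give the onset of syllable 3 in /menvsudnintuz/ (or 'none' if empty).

Vowels present: e, u, i, u; each is a nucleus, giving 4 syllables.
V1 /e/ – V2 /u/: /nvs/ — longest licit onset from the right is /s/, leaving /nv/ as coda.
V2 /u/ – V3 /i/: /dn/; trying suffixes from longest down, /n/ is the first permitted one, so coda /d/ | onset /n/.
V3 /i/ – V4 /u/: /nt/; trying suffixes from longest down, /t/ is the first permitted one, so coda /n/ | onset /t/.
Syllabification: menv.sud.nin.tuz.
Syllable 3 is /nin/: onset /n/, nucleus /i/, coda /n/.

n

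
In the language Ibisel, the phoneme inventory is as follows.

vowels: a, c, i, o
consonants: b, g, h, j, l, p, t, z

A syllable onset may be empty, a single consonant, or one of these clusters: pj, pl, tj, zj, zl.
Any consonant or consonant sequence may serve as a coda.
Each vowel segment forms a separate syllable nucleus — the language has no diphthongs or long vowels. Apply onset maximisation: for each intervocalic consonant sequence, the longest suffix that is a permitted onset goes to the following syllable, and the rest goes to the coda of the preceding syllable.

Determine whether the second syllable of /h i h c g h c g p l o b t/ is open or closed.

Vowels present: i, c, c, o; each is a nucleus, giving 4 syllables.
/i…c/ gap (V1→V2): /h/ is a single consonant, so it becomes the next onset.
/c…c/ gap (V2→V3): /gh/; trying suffixes from longest down, /h/ is the first permitted one, so coda /g/ | onset /h/.
/c…o/ gap (V3→V4): cluster /gpl/ — the longest permitted-onset suffix is /pl/; onset = /pl/, preceding coda = /g/.
Putting it together: hi.hcg.hcg.plobt.
Syllable 2 is /hcg/ with coda /g/, so it is closed.

closed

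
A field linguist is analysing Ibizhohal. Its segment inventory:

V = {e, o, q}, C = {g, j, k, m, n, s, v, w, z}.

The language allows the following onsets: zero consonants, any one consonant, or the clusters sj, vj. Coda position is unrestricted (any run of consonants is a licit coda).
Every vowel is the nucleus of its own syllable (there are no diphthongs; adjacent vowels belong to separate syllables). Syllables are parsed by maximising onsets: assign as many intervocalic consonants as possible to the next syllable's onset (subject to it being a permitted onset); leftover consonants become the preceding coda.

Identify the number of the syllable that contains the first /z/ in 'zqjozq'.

1

The vowels are q, o, q — 3 nuclei, so 3 syllables.
/q…o/ gap (V1→V2): /j/ is a single consonant, so it becomes the next onset.
/o…q/ gap (V2→V3): just /z/ — single C goes to the following onset.
Syllabification: zq.jo.zq.
The first /z/ is in the onset of syllable 1 (/zq/).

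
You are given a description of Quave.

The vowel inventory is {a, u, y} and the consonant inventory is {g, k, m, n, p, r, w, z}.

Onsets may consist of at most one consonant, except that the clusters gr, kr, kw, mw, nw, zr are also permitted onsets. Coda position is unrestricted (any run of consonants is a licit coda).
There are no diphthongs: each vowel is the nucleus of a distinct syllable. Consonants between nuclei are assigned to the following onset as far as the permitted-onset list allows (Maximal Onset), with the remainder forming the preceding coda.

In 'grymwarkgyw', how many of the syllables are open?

Vowels present: y, a, y; each is a nucleus, giving 3 syllables.
V1 /y/ – V2 /a/: /mw/ is a licit onset in full, so it all attaches to the next syllable.
V2 /a/ – V3 /y/: cluster /rkg/ — the longest permitted-onset suffix is /g/; onset = /g/, preceding coda = /rk/.
Putting it together: gry.mwark.gyw.
Classifying each syllable: /gry/ (open), /mwark/ (closed), /gyw/ (closed).
Open syllables: 1.

1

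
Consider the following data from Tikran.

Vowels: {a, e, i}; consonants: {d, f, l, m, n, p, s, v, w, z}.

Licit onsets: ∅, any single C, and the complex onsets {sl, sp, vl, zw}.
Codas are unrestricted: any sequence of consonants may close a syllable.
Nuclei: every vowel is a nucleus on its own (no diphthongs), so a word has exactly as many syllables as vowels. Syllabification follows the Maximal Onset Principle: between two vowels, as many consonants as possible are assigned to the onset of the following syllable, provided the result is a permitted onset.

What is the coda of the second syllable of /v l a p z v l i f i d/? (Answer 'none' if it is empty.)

The vowels are a, i, i — 3 nuclei, so 3 syllables.
Between /a/ (V1) and /i/ (V2): /pzvl/; trying suffixes from longest down, /vl/ is the first permitted one, so coda /pz/ | onset /vl/.
Between /i/ (V2) and /i/ (V3): /f/ → onset of the next syllable (single consonants are always licit onsets).
Putting it together: vlapz.vli.fid.
Syllable 2 is /vli/: onset /vl/, nucleus /i/, coda ∅.

none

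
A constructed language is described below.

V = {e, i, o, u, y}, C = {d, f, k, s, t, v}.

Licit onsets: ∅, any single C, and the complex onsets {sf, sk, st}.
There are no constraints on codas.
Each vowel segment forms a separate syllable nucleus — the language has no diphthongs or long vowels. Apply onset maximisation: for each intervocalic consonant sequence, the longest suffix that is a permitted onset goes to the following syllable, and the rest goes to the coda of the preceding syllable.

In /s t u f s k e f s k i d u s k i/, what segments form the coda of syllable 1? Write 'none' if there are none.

f

Vowels present: u, e, i, u, i; each is a nucleus, giving 5 syllables.
σ1/σ2 boundary: /fsk/ — longest licit onset from the right is /sk/, leaving /f/ as coda.
σ2/σ3 boundary: /fsk/ splits as /f/ + /sk/ (/sk/ is the longest suffix that is a licit onset).
σ3/σ4 boundary: /d/ is a single consonant, so it becomes the next onset.
σ4/σ5 boundary: cluster /sk/ — /sk/ is itself a permitted onset, so the whole cluster goes right; preceding coda = ∅.
Putting it together: stuf.skef.ski.du.ski.
Syllable 1 is /stuf/: onset /st/, nucleus /u/, coda /f/.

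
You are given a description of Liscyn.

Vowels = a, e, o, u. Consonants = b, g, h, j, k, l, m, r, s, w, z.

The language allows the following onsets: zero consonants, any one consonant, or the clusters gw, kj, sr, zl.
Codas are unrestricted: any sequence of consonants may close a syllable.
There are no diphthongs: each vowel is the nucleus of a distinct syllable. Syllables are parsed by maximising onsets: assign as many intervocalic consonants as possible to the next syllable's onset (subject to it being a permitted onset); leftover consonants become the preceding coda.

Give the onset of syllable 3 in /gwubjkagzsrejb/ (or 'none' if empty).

sr

Vowels present: u, a, e; each is a nucleus, giving 3 syllables.
/u…a/ gap (V1→V2): cluster /bjk/ — the longest permitted-onset suffix is /k/; onset = /k/, preceding coda = /bj/.
/a…e/ gap (V2→V3): cluster /gzsr/ — the longest permitted-onset suffix is /sr/; onset = /sr/, preceding coda = /gz/.
So the parse is gwubj.kagz.srejb.
Syllable 3 is /srejb/: onset /sr/, nucleus /e/, coda /jb/.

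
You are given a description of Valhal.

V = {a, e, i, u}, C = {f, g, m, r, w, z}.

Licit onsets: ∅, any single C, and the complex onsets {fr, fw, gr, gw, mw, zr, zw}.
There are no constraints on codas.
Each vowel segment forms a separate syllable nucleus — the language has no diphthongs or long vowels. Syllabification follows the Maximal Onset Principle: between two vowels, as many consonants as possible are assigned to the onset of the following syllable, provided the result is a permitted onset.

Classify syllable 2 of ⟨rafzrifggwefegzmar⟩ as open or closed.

Nuclei (vowels): a, i, e, e, a → 5 syllables.
Between /a/ (V1) and /i/ (V2): /fzr/ — longest licit onset from the right is /zr/, leaving /f/ as coda.
Between /i/ (V2) and /e/ (V3): /fggw/; trying suffixes from longest down, /gw/ is the first permitted one, so coda /fg/ | onset /gw/.
Between /e/ (V3) and /e/ (V4): /f/ is a single consonant, so it becomes the next onset.
Between /e/ (V4) and /a/ (V5): /gzm/; trying suffixes from longest down, /m/ is the first permitted one, so coda /gz/ | onset /m/.
So the parse is raf.zrifg.gwe.fegz.mar.
Syllable 2 is /zrifg/ with coda /fg/, so it is closed.

closed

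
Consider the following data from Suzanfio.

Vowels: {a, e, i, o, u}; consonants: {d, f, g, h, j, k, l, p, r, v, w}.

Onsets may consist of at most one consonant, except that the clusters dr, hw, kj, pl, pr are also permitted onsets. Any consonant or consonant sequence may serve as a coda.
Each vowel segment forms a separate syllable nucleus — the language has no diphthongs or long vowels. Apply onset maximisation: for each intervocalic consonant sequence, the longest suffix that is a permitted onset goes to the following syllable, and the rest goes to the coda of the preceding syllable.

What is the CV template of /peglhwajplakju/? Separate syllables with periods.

The vowels are e, a, a, u — 4 nuclei, so 4 syllables.
Between /e/ (V1) and /a/ (V2): /glhw/ splits as /gl/ + /hw/ (/hw/ is the longest suffix that is a licit onset).
Between /a/ (V2) and /a/ (V3): /jpl/ — longest licit onset from the right is /pl/, leaving /j/ as coda.
Between /a/ (V3) and /u/ (V4): cluster /kj/ — /kj/ is itself a permitted onset, so the whole cluster goes right; preceding coda = ∅.
Result: pegl.hwaj.pla.kju.
Mapping each syllable to C/V: /pegl/ → CVCC, /hwaj/ → CCVC, /pla/ → CCV, /kju/ → CCV.

CVCC.CCVC.CCV.CCV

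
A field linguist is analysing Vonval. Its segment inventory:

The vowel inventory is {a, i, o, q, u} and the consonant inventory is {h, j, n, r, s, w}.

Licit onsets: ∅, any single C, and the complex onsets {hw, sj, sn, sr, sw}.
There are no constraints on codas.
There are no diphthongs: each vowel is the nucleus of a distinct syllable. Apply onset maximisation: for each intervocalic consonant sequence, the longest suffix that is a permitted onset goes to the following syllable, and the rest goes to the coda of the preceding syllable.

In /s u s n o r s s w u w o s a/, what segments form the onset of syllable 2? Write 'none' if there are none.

sn

Vowels present: u, o, u, o, a; each is a nucleus, giving 5 syllables.
V1 /u/ – V2 /o/: /sn/ — entire cluster is a permitted onset → onset /sn/, coda ∅.
V2 /o/ – V3 /u/: /rssw/ — longest licit onset from the right is /sw/, leaving /rs/ as coda.
V3 /u/ – V4 /o/: /w/ → onset of the next syllable (single consonants are always licit onsets).
V4 /o/ – V5 /a/: just /s/ — single C goes to the following onset.
So the parse is su.snors.swu.wo.sa.
Syllable 2 is /snors/: onset /sn/, nucleus /o/, coda /rs/.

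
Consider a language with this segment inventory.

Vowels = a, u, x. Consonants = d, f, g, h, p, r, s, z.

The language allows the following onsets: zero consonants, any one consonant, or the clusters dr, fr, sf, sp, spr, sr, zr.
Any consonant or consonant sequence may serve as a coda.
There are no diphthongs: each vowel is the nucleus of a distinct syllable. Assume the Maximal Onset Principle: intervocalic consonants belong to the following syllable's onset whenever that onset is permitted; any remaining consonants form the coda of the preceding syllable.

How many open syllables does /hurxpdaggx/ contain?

2

Vowels present: u, x, a, x; each is a nucleus, giving 4 syllables.
V1 /u/ – V2 /x/: /r/ → onset of the next syllable (single consonants are always licit onsets).
V2 /x/ – V3 /a/: cluster /pd/ — the longest permitted-onset suffix is /d/; onset = /d/, preceding coda = /p/.
V3 /a/ – V4 /x/: /gg/; trying suffixes from longest down, /g/ is the first permitted one, so coda /g/ | onset /g/.
Putting it together: hu.rxp.dag.gx.
Classifying each syllable: /hu/ (open), /rxp/ (closed), /dag/ (closed), /gx/ (open).
Open syllables: 2.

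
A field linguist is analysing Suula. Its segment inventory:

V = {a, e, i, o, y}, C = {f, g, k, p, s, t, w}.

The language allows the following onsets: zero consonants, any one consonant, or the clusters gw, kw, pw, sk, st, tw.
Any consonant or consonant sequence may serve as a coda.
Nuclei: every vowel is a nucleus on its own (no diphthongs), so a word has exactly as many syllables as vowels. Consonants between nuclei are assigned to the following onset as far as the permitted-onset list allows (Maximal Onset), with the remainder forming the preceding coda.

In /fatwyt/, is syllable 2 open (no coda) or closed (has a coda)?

Nuclei (vowels): a, y → 2 syllables.
σ1/σ2 boundary: /tw/ is a licit onset in full, so it all attaches to the next syllable.
Putting it together: fa.twyt.
Syllable 2 is /twyt/ with coda /t/, so it is closed.

closed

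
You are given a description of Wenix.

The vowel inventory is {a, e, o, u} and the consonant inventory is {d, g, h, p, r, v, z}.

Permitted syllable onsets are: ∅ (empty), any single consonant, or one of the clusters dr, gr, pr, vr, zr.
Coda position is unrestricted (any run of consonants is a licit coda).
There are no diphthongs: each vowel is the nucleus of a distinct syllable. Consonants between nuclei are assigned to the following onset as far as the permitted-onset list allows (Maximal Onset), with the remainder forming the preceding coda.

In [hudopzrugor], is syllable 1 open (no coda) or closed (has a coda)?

open

Vowels present: u, o, u, o; each is a nucleus, giving 4 syllables.
σ1/σ2 boundary: /d/ is a single consonant, so it becomes the next onset.
σ2/σ3 boundary: cluster /pzr/ — the longest permitted-onset suffix is /zr/; onset = /zr/, preceding coda = /p/.
σ3/σ4 boundary: just /g/ — single C goes to the following onset.
Syllabification: hu.dop.zru.gor.
Syllable 1 is /hu/; it ends in its nucleus with no coda, so it is open.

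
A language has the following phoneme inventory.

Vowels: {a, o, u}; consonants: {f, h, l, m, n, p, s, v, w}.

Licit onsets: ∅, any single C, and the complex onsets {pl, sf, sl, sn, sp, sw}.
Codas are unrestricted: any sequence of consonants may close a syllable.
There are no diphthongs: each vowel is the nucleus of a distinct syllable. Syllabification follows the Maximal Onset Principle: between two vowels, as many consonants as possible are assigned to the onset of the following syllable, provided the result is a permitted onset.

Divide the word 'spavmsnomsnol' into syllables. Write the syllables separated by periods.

Nuclei (vowels): a, o, o → 3 syllables.
V1 /a/ – V2 /o/: /vmsn/; trying suffixes from longest down, /sn/ is the first permitted one, so coda /vm/ | onset /sn/.
V2 /o/ – V3 /o/: /msn/; trying suffixes from longest down, /sn/ is the first permitted one, so coda /m/ | onset /sn/.

spavm.snom.snol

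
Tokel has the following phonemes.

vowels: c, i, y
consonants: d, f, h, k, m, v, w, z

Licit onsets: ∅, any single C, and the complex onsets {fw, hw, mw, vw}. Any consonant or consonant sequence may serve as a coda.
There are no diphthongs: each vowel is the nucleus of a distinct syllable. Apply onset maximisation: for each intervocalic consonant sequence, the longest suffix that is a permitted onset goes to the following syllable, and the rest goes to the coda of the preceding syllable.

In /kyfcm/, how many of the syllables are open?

Vowels present: y, c; each is a nucleus, giving 2 syllables.
/y…c/ gap (V1→V2): /f/ is a single consonant, so it becomes the next onset.
Syllabification: ky.fcm.
Classifying each syllable: /ky/ (open), /fcm/ (closed).
Open syllables: 1.

1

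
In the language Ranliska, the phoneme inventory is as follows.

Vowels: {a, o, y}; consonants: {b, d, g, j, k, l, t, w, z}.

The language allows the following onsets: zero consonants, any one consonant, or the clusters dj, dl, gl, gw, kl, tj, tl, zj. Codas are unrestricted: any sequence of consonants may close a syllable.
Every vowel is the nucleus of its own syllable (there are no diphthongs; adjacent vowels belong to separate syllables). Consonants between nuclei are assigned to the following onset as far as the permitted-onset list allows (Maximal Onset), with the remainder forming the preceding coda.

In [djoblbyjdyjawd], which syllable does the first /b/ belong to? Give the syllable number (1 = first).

Nuclei (vowels): o, y, y, a → 4 syllables.
Between /o/ (V1) and /y/ (V2): /blb/ — longest licit onset from the right is /b/, leaving /bl/ as coda.
Between /y/ (V2) and /y/ (V3): /jd/; trying suffixes from longest down, /d/ is the first permitted one, so coda /j/ | onset /d/.
Between /y/ (V3) and /a/ (V4): /j/ → onset of the next syllable (single consonants are always licit onsets).
So the parse is djobl.byj.dy.jawd.
The first /b/ is in the coda of syllable 1 (/djobl/).

1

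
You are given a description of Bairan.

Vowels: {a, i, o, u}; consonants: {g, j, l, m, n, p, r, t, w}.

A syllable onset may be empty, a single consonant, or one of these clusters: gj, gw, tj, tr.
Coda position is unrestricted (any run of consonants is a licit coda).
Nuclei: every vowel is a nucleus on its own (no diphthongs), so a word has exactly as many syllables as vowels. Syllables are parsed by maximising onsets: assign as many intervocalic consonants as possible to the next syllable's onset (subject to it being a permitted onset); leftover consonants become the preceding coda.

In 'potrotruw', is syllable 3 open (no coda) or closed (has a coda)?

closed

Vowels present: o, o, u; each is a nucleus, giving 3 syllables.
Between /o/ (V1) and /o/ (V2): /tr/ — entire cluster is a permitted onset → onset /tr/, coda ∅.
Between /o/ (V2) and /u/ (V3): /tr/ is a licit onset in full, so it all attaches to the next syllable.
Putting it together: po.tro.truw.
Syllable 3 is /truw/ with coda /w/, so it is closed.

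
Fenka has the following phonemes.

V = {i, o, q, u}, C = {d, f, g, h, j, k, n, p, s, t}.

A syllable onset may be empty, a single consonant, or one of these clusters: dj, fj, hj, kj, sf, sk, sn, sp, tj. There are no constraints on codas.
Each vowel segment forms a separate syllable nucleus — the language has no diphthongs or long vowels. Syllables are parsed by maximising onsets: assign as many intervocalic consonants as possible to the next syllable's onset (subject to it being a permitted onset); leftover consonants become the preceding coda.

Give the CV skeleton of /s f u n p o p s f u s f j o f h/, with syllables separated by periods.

Nuclei (vowels): u, o, u, o → 4 syllables.
σ1/σ2 boundary: cluster /np/ — the longest permitted-onset suffix is /p/; onset = /p/, preceding coda = /n/.
σ2/σ3 boundary: cluster /psf/ — the longest permitted-onset suffix is /sf/; onset = /sf/, preceding coda = /p/.
σ3/σ4 boundary: cluster /sfj/ — the longest permitted-onset suffix is /fj/; onset = /fj/, preceding coda = /s/.
Syllabification: sfun.pop.sfus.fjofh.
Mapping each syllable to C/V: /sfun/ → CCVC, /pop/ → CVC, /sfus/ → CCVC, /fjofh/ → CCVCC.

CCVC.CVC.CCVC.CCVCC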